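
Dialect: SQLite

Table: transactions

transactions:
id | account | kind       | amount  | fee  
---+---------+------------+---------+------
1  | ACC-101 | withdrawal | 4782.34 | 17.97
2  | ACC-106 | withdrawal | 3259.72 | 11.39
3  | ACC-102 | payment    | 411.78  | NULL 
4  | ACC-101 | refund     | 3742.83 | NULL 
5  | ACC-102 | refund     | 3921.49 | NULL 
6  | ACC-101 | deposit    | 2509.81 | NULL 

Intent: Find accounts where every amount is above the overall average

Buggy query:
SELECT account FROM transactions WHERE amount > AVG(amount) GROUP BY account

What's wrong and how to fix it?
Bug: WHERE evaluates per row before aggregation, so AVG() is unavailable

Fix: Use a subquery for AVG and a HAVING MIN(...) filter so the condition holds for every row in the group

Corrected query:
SELECT account FROM transactions GROUP BY account HAVING MIN(amount) > (SELECT AVG(amount) FROM transactions)

Result:
account
-------
ACC-106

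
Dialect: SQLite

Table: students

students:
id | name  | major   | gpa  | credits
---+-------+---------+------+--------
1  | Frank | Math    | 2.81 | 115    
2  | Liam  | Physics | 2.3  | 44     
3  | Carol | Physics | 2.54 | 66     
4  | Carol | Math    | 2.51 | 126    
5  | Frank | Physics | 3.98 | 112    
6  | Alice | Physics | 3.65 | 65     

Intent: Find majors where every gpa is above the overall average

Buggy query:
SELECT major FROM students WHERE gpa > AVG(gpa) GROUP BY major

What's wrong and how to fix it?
Bug: AVG() is an aggregate; it can't sit directly in WHERE

Fix: Compute the overall average in a scalar subquery and compare each group's MIN against it in HAVING

Corrected query:
SELECT major FROM students GROUP BY major HAVING MIN(gpa) > (SELECT AVG(gpa) FROM students)

Result:
(no rows)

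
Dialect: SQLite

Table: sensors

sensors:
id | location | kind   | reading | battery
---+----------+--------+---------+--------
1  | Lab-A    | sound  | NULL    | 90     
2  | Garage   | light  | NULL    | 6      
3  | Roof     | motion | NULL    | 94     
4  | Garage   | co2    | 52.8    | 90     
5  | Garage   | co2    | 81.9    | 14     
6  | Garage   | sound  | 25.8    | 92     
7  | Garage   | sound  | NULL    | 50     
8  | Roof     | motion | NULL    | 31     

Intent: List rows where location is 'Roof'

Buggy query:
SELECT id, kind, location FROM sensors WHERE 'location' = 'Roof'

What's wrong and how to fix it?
Bug: Single quotes denote string literals in SQL; the column name is being compared as a constant string

Fix: Reference the column as location without single quotes

Corrected query:
SELECT id, kind, location FROM sensors WHERE location = 'Roof'

Result:
id | kind   | location
---+--------+---------
3  | motion | Roof    
8  | motion | Roof    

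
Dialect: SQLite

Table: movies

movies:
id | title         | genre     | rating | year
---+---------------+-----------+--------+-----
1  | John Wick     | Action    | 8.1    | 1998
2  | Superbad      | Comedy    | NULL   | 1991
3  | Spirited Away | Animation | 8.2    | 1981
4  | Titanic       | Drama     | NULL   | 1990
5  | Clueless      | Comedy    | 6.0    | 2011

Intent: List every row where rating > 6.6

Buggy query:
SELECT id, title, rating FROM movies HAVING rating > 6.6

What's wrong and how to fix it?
Bug: This is a non-aggregate query (no GROUP BY, no aggregates), so in SQLite the HAVING clause is invalid here; a row-level condition belongs in WHERE

Fix: Replace HAVING with WHERE since the condition applies to individual rows

Corrected query:
SELECT id, title, rating FROM movies WHERE rating > 6.6

Result:
id | title         | rating
---+---------------+-------
1  | John Wick     | 8.1   
3  | Spirited Away | 8.2   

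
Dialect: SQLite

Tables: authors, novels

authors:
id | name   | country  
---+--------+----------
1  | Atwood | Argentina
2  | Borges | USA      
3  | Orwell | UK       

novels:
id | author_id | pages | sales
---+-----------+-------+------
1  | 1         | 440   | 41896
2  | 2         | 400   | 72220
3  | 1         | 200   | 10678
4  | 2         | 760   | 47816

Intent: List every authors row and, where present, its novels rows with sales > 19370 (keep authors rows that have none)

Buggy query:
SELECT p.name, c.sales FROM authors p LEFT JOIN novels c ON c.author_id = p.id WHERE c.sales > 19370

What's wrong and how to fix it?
Bug: Filtering c.sales in WHERE discards the NULL rows produced by LEFT JOIN, turning it into an inner join

Fix: Put 'c.sales > 19370' in the JOIN's ON clause instead of WHERE

Corrected query:
SELECT p.name, c.sales FROM authors p LEFT JOIN novels c ON c.author_id = p.id AND c.sales > 19370

Result:
name   | sales
-------+------
Atwood | 41896
Borges | 47816
Borges | 72220
Orwell | NULL 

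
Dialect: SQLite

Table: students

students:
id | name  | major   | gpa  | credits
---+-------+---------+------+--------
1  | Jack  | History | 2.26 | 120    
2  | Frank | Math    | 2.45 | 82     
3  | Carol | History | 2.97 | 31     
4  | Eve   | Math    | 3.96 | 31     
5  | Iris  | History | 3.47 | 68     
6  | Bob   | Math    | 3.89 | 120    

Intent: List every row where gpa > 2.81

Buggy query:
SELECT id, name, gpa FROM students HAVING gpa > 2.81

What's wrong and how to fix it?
Bug: HAVING filters the output of aggregation, but this query has no GROUP BY and no aggregate functions, so SQLite rejects it (HAVING clause on a non-aggregate query); the condition here is per row

Fix: Use WHERE for row-level filtering

Corrected query:
SELECT id, name, gpa FROM students WHERE gpa > 2.81

Result:
id | name  | gpa 
---+-------+-----
3  | Carol | 2.97
4  | Eve   | 3.96
5  | Iris  | 3.47
6  | Bob   | 3.89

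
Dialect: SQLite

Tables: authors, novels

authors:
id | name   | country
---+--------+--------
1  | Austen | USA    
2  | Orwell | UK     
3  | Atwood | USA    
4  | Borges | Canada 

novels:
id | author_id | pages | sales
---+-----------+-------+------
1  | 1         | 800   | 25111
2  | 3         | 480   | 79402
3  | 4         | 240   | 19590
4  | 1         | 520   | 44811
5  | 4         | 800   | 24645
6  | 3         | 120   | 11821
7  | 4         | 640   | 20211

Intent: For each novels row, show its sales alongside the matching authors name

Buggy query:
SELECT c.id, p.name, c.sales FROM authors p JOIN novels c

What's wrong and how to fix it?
Bug: Missing join condition: each novels row is matched to all authors rows instead of just its own

Fix: Specify the join condition linking the foreign key to the parent id

Corrected query:
SELECT c.id, p.name, c.sales FROM authors p JOIN novels c ON c.author_id = p.id

Result:
id | name   | sales
---+--------+------
1  | Austen | 25111
2  | Atwood | 79402
3  | Borges | 19590
4  | Austen | 44811
5  | Borges | 24645
6  | Atwood | 11821
7  | Borges | 20211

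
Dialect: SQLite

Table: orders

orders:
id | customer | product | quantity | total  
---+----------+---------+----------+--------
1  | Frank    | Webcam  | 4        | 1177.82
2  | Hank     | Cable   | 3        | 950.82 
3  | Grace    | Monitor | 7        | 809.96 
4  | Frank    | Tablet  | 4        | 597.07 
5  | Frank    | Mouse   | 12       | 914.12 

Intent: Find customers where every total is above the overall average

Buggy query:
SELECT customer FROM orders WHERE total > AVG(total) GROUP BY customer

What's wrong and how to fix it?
Bug: AVG() is an aggregate; it can't sit directly in WHERE

Fix: Compute the overall average in a scalar subquery and compare each group's MIN against it in HAVING

Corrected query:
SELECT customer FROM orders GROUP BY customer HAVING MIN(total) > (SELECT AVG(total) FROM orders)

Result:
customer
--------
Hank    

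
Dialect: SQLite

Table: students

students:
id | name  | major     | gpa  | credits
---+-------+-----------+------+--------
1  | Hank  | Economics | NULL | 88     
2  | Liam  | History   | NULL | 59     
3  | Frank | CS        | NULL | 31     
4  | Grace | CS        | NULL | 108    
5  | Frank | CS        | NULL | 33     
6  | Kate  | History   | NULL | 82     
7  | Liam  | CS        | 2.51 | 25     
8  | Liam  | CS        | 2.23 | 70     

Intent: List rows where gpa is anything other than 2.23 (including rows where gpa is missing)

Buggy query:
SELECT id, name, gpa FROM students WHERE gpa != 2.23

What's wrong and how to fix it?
Bug: Inequality against NULL is unknown, not true; rows with NULL are dropped

Fix: Handle NULL separately with IS NULL alongside the inequality

Corrected query:
SELECT id, name, gpa FROM students WHERE gpa != 2.23 OR gpa IS NULL

Result:
id | name  | gpa 
---+-------+-----
1  | Hank  | NULL
2  | Liam  | NULL
3  | Frank | NULL
4  | Grace | NULL
5  | Frank | NULL
6  | Kate  | NULL
7  | Liam  | 2.51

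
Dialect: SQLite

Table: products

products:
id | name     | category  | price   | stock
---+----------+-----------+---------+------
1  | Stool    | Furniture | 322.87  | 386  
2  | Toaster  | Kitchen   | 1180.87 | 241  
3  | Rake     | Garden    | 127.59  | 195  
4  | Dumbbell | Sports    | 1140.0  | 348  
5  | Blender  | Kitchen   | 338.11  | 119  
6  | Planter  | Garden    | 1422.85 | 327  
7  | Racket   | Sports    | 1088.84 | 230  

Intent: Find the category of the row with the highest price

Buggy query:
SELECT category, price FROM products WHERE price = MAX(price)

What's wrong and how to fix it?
Bug: MAX(price) is an aggregate and cannot be used directly in WHERE

Fix: Use a subquery: WHERE price = (SELECT MAX(price) FROM products)

Corrected query:
SELECT category, price FROM products WHERE price = (SELECT MAX(price) FROM products)

Result:
category | price  
---------+--------
Garden   | 1422.85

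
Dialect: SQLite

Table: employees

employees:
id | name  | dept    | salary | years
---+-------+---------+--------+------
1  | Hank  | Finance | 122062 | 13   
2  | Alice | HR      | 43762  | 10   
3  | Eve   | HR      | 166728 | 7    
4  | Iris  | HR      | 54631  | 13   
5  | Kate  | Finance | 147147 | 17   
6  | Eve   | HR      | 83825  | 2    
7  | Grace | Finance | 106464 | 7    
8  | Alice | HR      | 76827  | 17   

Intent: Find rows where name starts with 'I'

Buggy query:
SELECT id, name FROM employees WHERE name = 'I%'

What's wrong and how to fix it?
Bug: '=' compares the literal string including the % character; pattern matching needs LIKE

Fix: Use LIKE for wildcard pattern matching

Corrected query:
SELECT id, name FROM employees WHERE name LIKE 'I%'

Result:
id | name
---+-----
4  | Iris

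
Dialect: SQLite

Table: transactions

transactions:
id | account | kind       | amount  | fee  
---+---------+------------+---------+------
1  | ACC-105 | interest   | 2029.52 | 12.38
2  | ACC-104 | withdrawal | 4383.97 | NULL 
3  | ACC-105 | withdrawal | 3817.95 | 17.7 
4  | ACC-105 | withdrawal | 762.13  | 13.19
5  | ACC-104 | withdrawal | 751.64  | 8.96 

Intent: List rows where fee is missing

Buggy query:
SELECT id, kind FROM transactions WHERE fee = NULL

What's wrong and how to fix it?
Bug: '= NULL' is always unknown in SQL three-valued logic, so no rows match

Fix: Use IS NULL to test for NULL

Corrected query:
SELECT id, kind FROM transactions WHERE fee IS NULL

Result:
id | kind      
---+-----------
2  | withdrawal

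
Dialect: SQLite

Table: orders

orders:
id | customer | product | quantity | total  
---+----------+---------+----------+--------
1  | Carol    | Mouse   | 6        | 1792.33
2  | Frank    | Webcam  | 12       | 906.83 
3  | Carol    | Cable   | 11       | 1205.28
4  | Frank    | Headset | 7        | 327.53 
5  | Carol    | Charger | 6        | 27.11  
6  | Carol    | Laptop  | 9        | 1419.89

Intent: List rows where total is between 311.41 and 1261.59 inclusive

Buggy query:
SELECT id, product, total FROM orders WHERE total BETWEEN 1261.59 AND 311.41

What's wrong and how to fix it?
Bug: BETWEEN expects the lower bound first; with 1261.59 AND 311.41 the range is empty

Fix: Write BETWEEN 311.41 AND 1261.59

Corrected query:
SELECT id, product, total FROM orders WHERE total BETWEEN 311.41 AND 1261.59

Result:
id | product | total  
---+---------+--------
2  | Webcam  | 906.83 
3  | Cable   | 1205.28
4  | Headset | 327.53 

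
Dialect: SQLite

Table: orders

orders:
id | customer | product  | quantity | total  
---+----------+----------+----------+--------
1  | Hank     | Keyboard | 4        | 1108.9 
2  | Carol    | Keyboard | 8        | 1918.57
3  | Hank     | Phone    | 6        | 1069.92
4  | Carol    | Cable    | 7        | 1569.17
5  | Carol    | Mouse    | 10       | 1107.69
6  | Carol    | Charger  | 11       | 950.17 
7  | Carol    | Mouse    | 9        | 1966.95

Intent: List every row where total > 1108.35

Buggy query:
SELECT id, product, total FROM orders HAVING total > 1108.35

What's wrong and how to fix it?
Bug: This is a non-aggregate query (no GROUP BY, no aggregates), so in SQLite the HAVING clause is invalid here; a row-level condition belongs in WHERE

Fix: Use WHERE for row-level filtering

Corrected query:
SELECT id, product, total FROM orders WHERE total > 1108.35

Result:
id | product  | total  
---+----------+--------
1  | Keyboard | 1108.9 
2  | Keyboard | 1918.57
4  | Cable    | 1569.17
7  | Mouse    | 1966.95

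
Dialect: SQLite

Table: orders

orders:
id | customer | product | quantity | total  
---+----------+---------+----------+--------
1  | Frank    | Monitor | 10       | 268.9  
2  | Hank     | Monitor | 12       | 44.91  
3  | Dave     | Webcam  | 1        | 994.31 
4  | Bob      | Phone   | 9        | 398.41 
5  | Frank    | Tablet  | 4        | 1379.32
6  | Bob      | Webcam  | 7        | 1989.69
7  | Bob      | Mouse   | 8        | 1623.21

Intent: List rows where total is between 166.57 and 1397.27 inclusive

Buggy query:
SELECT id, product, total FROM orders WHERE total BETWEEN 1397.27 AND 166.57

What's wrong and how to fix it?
Bug: BETWEEN expects the lower bound first; with 1397.27 AND 166.57 the range is empty

Fix: Swap the bounds so the smaller value comes first

Corrected query:
SELECT id, product, total FROM orders WHERE total BETWEEN 166.57 AND 1397.27

Result:
id | product | total  
---+---------+--------
1  | Monitor | 268.9  
3  | Webcam  | 994.31 
4  | Phone   | 398.41 
5  | Tablet  | 1379.32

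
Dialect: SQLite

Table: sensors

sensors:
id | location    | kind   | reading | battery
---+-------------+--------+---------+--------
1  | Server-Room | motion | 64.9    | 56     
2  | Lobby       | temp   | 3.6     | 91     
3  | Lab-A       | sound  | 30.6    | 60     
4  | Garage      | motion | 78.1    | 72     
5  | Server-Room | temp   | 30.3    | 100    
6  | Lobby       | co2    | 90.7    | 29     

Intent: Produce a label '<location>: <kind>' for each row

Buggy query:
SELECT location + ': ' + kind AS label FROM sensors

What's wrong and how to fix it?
Bug: '+' is numeric addition; on text columns SQLite converts them to 0 instead of concatenating

Fix: Use the || operator for string concatenation

Corrected query:
SELECT location || ': ' || kind AS label FROM sensors

Result:
label              
-------------------
Server-Room: motion
Lobby: temp        
Lab-A: sound       
Garage: motion     
Server-Room: temp  
Lobby: co2         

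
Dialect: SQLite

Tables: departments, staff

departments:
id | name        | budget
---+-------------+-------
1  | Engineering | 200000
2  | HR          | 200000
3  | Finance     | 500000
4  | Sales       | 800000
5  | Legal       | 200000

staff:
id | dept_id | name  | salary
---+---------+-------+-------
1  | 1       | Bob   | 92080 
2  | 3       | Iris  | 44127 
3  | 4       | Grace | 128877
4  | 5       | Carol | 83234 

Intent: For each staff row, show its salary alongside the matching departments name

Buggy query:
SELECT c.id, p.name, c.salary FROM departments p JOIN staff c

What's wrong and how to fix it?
Bug: JOIN with no ON clause produces a cartesian product; every staff row pairs with every departments row

Fix: Add ON c.dept_id = p.id to the JOIN

Corrected query:
SELECT c.id, p.name, c.salary FROM departments p JOIN staff c ON c.dept_id = p.id

Result:
id | name        | salary
---+-------------+-------
1  | Engineering | 92080 
2  | Finance     | 44127 
3  | Sales       | 128877
4  | Legal       | 83234 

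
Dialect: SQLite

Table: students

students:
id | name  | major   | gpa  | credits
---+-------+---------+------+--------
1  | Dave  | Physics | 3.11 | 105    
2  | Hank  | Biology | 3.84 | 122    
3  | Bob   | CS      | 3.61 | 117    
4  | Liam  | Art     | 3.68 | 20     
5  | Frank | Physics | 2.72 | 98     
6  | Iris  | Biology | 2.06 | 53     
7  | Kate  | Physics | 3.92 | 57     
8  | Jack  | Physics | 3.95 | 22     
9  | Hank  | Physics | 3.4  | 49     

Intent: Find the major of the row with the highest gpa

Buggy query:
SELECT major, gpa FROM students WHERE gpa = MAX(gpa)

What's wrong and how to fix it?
Bug: MAX(gpa) is an aggregate and cannot be used directly in WHERE

Fix: Use a subquery: WHERE gpa = (SELECT MAX(gpa) FROM students)

Corrected query:
SELECT major, gpa FROM students WHERE gpa = (SELECT MAX(gpa) FROM students)

Result:
major   | gpa 
--------+-----
Physics | 3.95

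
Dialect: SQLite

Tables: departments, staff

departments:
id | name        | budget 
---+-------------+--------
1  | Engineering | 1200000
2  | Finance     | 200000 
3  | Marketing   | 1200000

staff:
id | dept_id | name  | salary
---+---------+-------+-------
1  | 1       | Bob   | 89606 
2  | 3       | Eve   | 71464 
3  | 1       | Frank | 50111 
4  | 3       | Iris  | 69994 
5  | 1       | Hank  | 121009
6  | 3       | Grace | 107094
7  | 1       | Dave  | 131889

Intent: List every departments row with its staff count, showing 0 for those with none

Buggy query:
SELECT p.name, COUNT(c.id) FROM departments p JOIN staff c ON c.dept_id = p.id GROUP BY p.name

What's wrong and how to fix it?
Bug: INNER JOIN drops departments rows that have no matching staff rows

Fix: Use LEFT JOIN so parents without children still appear (COUNT(c.id) gives 0)

Corrected query:
SELECT p.name, COUNT(c.id) FROM departments p LEFT JOIN staff c ON c.dept_id = p.id GROUP BY p.name

Result:
name        | COUNT(c.id)
------------+------------
Engineering | 4          
Finance     | 0          
Marketing   | 3          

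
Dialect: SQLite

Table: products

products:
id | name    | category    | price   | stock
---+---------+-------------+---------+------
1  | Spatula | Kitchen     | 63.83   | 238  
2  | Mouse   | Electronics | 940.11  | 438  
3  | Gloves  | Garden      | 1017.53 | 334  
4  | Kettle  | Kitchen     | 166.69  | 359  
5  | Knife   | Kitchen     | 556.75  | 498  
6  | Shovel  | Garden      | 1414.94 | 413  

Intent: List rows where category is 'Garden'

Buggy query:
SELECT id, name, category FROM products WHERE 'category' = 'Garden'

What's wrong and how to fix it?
Bug: 'category' in single quotes is a string literal, not the column; the comparison is literal-vs-literal and never true

Fix: Reference the column as category without single quotes

Corrected query:
SELECT id, name, category FROM products WHERE category = 'Garden'

Result:
id | name   | category
---+--------+---------
3  | Gloves | Garden  
6  | Shovel | Garden  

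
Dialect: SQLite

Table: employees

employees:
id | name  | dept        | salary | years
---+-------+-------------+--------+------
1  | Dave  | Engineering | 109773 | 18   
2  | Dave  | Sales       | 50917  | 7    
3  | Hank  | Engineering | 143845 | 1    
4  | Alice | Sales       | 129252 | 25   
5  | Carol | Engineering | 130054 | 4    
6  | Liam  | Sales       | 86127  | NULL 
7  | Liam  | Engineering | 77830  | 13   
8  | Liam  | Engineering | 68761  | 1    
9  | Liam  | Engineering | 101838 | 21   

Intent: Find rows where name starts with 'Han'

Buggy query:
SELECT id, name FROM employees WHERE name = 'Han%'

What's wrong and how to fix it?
Bug: Wildcards only work with LIKE; '=' treats '%' as a literal character

Fix: Use LIKE for wildcard pattern matching

Corrected query:
SELECT id, name FROM employees WHERE name LIKE 'Han%'

Result:
id | name
---+-----
3  | Hank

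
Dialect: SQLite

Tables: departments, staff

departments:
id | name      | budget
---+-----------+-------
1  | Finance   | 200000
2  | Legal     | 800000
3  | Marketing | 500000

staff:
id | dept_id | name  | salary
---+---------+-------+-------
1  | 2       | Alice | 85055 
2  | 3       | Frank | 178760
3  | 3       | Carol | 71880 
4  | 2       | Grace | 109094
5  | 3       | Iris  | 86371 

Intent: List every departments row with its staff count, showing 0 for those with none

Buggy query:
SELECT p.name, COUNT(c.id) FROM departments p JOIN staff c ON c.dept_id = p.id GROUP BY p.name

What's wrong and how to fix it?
Bug: An inner join excludes parents with zero children

Fix: Switch to LEFT JOIN to retain unmatched parent rows

Corrected query:
SELECT p.name, COUNT(c.id) FROM departments p LEFT JOIN staff c ON c.dept_id = p.id GROUP BY p.name

Result:
name      | COUNT(c.id)
----------+------------
Finance   | 0          
Legal     | 2          
Marketing | 3          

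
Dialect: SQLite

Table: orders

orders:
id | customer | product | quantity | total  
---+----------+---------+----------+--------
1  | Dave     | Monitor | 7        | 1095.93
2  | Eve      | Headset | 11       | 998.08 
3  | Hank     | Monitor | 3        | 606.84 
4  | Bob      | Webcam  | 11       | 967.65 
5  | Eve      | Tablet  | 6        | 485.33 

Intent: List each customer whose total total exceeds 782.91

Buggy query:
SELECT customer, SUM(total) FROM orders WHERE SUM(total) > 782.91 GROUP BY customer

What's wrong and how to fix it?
Bug: WHERE runs before GROUP BY, so aggregates aren't available there

Fix: Move the aggregate condition to a HAVING clause

Corrected query:
SELECT customer, SUM(total) FROM orders GROUP BY customer HAVING SUM(total) > 782.91

Result:
customer | SUM(total)
---------+-----------
Bob      | 967.65    
Dave     | 1095.93   
Eve      | 1483.41   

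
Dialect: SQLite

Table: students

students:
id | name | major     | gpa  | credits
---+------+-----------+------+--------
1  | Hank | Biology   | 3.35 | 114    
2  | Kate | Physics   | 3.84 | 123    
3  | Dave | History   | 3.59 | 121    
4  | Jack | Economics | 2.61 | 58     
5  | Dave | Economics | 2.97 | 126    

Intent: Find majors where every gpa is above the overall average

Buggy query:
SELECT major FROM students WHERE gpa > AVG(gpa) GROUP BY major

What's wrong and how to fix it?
Bug: AVG() is an aggregate; it can't sit directly in WHERE

Fix: Compute the overall average in a scalar subquery and compare each group's MIN against it in HAVING

Corrected query:
SELECT major FROM students GROUP BY major HAVING MIN(gpa) > (SELECT AVG(gpa) FROM students)

Result:
major  
-------
Biology
History
Physics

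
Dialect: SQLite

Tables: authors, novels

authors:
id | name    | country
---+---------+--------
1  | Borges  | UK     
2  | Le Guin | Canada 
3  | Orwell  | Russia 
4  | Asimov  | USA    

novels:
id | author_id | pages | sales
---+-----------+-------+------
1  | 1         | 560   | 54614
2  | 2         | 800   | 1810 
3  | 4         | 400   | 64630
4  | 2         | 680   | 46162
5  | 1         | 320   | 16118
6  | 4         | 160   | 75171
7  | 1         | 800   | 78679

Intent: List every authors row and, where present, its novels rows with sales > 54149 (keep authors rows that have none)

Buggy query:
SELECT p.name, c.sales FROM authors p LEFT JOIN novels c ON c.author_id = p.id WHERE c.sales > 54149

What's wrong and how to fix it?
Bug: Filtering c.sales in WHERE discards the NULL rows produced by LEFT JOIN, turning it into an inner join

Fix: Put 'c.sales > 54149' in the JOIN's ON clause instead of WHERE

Corrected query:
SELECT p.name, c.sales FROM authors p LEFT JOIN novels c ON c.author_id = p.id AND c.sales > 54149

Result:
name    | sales
--------+------
Borges  | 54614
Borges  | 78679
Le Guin | NULL 
Orwell  | NULL 
Asimov  | 64630
Asimov  | 75171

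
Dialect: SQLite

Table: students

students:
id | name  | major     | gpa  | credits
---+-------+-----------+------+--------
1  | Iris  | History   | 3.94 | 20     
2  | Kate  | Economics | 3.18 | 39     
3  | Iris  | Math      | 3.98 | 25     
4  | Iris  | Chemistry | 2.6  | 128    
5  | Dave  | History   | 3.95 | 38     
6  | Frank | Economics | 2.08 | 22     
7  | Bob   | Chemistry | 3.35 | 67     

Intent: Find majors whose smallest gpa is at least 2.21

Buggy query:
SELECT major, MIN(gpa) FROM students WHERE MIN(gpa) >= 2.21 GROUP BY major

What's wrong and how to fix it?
Bug: Aggregates like MIN are computed per group after WHERE runs

Fix: Replace WHERE with HAVING after the GROUP BY

Corrected query:
SELECT major, MIN(gpa) FROM students GROUP BY major HAVING MIN(gpa) >= 2.21

Result:
major     | MIN(gpa)
----------+---------
Chemistry | 2.6     
History   | 3.94    
Math      | 3.98    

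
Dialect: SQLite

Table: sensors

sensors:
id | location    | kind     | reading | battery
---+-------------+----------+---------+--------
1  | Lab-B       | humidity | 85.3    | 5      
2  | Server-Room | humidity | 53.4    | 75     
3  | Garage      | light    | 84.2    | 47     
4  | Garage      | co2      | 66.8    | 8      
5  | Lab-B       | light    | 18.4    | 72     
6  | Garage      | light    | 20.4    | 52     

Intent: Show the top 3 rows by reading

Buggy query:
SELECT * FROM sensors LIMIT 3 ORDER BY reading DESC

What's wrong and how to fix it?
Bug: ORDER BY cannot follow LIMIT; LIMIT is the final clause

Fix: Swap the clauses: ORDER BY first, then LIMIT

Corrected query:
SELECT * FROM sensors ORDER BY reading DESC LIMIT 3

Result:
id | location | kind     | reading | battery
---+----------+----------+---------+--------
1  | Lab-B    | humidity | 85.3    | 5      
3  | Garage   | light    | 84.2    | 47     
4  | Garage   | co2      | 66.8    | 8      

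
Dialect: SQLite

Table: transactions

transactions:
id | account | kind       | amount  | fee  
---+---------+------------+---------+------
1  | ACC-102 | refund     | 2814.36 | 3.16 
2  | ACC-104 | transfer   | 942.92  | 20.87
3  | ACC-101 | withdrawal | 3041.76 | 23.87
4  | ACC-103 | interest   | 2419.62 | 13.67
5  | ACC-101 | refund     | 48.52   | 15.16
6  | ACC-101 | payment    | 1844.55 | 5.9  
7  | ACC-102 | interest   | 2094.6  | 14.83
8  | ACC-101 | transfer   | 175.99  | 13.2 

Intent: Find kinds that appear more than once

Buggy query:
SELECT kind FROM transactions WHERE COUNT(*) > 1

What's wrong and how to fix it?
Bug: COUNT(*) is an aggregate and cannot be used in WHERE

Fix: Group first, then use HAVING for the count condition

Corrected query:
SELECT kind FROM transactions GROUP BY kind HAVING COUNT(*) > 1

Result:
kind    
--------
interest
refund  
transfer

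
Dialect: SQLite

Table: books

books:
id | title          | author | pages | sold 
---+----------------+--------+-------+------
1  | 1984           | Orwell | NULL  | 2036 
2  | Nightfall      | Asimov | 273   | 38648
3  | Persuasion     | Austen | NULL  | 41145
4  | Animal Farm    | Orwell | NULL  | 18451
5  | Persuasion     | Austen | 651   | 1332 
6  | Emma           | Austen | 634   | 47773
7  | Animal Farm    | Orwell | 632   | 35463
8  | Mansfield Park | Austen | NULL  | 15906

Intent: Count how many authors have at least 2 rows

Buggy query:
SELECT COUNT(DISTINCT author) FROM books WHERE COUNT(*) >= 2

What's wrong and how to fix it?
Bug: WHERE filters individual rows, not groups, so a group-level COUNT is invalid there

Fix: Use a subquery that GROUPs and filters with HAVING, then count its rows

Corrected query:
SELECT COUNT(*) FROM (SELECT author FROM books GROUP BY author HAVING COUNT(*) >= 2)

Result:
COUNT(*)
--------
2       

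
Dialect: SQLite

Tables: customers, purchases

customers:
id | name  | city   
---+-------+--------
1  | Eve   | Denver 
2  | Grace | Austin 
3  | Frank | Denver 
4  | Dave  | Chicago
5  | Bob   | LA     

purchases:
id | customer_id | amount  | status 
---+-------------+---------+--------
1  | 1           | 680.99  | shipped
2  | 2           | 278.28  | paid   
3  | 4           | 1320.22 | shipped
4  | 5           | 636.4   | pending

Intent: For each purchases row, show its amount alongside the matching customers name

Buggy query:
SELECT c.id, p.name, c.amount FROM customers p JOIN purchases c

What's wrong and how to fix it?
Bug: JOIN with no ON clause produces a cartesian product; every purchases row pairs with every customers row

Fix: Add ON c.customer_id = p.id to the JOIN

Corrected query:
SELECT c.id, p.name, c.amount FROM customers p JOIN purchases c ON c.customer_id = p.id

Result:
id | name  | amount 
---+-------+--------
1  | Eve   | 680.99 
2  | Grace | 278.28 
3  | Dave  | 1320.22
4  | Bob   | 636.4  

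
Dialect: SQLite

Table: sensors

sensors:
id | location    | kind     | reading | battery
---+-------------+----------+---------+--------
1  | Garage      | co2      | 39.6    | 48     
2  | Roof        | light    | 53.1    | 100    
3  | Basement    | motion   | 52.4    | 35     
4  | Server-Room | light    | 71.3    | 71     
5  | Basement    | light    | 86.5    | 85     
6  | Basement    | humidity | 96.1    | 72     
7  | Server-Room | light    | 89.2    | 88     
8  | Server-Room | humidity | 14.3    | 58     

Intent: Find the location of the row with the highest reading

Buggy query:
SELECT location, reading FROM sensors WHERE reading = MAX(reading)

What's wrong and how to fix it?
Bug: WHERE is evaluated per row; an aggregate over the whole table isn't defined there

Fix: Wrap MAX in a scalar subquery so WHERE compares against a single value

Corrected query:
SELECT location, reading FROM sensors WHERE reading = (SELECT MAX(reading) FROM sensors)

Result:
location | reading
---------+--------
Basement | 96.1   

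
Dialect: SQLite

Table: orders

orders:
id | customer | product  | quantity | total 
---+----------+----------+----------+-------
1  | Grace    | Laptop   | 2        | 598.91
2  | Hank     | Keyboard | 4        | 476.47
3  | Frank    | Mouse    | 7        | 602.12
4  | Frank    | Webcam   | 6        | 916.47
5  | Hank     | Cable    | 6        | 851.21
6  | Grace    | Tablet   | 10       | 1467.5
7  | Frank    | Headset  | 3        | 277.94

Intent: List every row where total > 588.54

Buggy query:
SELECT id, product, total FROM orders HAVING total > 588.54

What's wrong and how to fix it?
Bug: This is a non-aggregate query (no GROUP BY, no aggregates), so in SQLite the HAVING clause is invalid here; a row-level condition belongs in WHERE

Fix: Use WHERE for row-level filtering

Corrected query:
SELECT id, product, total FROM orders WHERE total > 588.54

Result:
id | product | total 
---+---------+-------
1  | Laptop  | 598.91
3  | Mouse   | 602.12
4  | Webcam  | 916.47
5  | Cable   | 851.21
6  | Tablet  | 1467.5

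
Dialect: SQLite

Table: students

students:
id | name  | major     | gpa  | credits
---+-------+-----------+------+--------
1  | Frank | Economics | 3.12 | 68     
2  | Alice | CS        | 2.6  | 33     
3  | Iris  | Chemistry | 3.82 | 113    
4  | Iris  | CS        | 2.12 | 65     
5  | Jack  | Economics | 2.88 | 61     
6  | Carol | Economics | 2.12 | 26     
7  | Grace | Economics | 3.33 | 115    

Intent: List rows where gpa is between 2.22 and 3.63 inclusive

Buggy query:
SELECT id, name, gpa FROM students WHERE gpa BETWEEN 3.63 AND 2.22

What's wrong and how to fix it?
Bug: The bounds are reversed; BETWEEN a AND b requires a <= b to match anything

Fix: Swap the bounds so the smaller value comes first

Corrected query:
SELECT id, name, gpa FROM students WHERE gpa BETWEEN 2.22 AND 3.63

Result:
id | name  | gpa 
---+-------+-----
1  | Frank | 3.12
2  | Alice | 2.6 
5  | Jack  | 2.88
7  | Grace | 3.33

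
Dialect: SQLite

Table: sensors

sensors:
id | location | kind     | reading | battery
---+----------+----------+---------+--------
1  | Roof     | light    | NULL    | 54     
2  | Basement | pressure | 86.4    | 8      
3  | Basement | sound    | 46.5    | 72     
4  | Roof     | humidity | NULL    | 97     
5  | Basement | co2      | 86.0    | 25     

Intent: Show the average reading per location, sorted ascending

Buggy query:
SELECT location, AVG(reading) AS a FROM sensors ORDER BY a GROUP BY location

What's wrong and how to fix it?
Bug: ORDER BY appears before GROUP BY; SQL clause order requires GROUP BY first

Fix: Move ORDER BY to the end, after GROUP BY

Corrected query:
SELECT location, AVG(reading) AS a FROM sensors GROUP BY location ORDER BY a

Result:
location | a        
---------+----------
Roof     | NULL     
Basement | 72.966667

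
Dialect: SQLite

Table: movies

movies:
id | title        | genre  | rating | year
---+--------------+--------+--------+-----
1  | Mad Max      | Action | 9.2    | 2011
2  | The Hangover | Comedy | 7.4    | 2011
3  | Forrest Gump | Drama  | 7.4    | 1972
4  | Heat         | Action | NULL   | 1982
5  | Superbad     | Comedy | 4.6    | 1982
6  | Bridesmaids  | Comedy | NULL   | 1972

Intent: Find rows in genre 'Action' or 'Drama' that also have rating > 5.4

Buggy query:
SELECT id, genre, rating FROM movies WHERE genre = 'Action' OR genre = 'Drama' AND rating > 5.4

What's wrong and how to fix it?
Bug: AND binds tighter than OR, so this parses as genre = 'Action' OR (genre = 'Drama' AND rating > 5.4)

Fix: Add parentheses around the OR so the AND applies to both alternatives

Corrected query:
SELECT id, genre, rating FROM movies WHERE (genre = 'Action' OR genre = 'Drama') AND rating > 5.4

Result:
id | genre  | rating
---+--------+-------
1  | Action | 9.2   
3  | Drama  | 7.4   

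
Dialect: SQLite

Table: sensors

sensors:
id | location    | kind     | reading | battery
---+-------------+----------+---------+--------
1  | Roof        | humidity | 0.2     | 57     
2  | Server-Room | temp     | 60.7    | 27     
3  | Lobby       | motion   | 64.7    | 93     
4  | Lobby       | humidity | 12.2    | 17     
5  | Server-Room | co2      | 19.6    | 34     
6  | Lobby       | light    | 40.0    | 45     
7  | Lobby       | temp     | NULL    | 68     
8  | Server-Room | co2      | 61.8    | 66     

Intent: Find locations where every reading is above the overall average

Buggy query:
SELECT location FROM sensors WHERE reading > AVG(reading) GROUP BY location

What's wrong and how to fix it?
Bug: AVG() is an aggregate; it can't sit directly in WHERE

Fix: Compute the overall average in a scalar subquery and compare each group's MIN against it in HAVING

Corrected query:
SELECT location FROM sensors GROUP BY location HAVING MIN(reading) > (SELECT AVG(reading) FROM sensors)

Result:
(no rows)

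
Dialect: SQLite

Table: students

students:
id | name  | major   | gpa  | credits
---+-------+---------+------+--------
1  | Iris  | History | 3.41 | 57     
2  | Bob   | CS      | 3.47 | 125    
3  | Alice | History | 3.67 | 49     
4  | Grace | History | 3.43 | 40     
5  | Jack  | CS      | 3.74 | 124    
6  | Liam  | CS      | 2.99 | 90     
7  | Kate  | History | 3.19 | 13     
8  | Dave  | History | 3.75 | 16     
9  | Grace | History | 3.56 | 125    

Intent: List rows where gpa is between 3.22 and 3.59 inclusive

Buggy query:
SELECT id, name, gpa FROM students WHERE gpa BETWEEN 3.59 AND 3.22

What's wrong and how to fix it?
Bug: BETWEEN expects the lower bound first; with 3.59 AND 3.22 the range is empty

Fix: Write BETWEEN 3.22 AND 3.59

Corrected query:
SELECT id, name, gpa FROM students WHERE gpa BETWEEN 3.22 AND 3.59

Result:
id | name  | gpa 
---+-------+-----
1  | Iris  | 3.41
2  | Bob   | 3.47
4  | Grace | 3.43
9  | Grace | 3.56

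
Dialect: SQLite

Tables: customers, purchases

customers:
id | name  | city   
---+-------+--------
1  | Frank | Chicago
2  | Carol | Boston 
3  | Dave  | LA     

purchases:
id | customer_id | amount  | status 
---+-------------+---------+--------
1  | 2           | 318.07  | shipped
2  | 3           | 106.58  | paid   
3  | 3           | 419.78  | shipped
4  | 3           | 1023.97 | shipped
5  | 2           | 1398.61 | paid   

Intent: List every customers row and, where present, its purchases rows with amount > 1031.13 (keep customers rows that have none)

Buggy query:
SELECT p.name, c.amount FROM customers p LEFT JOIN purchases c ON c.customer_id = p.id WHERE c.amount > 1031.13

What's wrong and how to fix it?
Bug: Filtering c.amount in WHERE discards the NULL rows produced by LEFT JOIN, turning it into an inner join

Fix: Move the right-table condition into the ON clause so unmatched parents are kept

Corrected query:
SELECT p.name, c.amount FROM customers p LEFT JOIN purchases c ON c.customer_id = p.id AND c.amount > 1031.13

Result:
name  | amount 
------+--------
Frank | NULL   
Carol | 1398.61
Dave  | NULL   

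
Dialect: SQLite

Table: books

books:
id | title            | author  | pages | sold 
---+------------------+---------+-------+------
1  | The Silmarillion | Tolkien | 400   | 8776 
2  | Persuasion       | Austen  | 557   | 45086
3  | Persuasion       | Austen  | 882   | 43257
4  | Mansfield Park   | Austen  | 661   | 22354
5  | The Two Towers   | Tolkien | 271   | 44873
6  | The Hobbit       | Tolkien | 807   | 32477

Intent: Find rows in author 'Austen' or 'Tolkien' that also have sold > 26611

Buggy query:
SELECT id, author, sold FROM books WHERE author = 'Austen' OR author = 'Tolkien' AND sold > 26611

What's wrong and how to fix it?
Bug: AND binds tighter than OR, so this parses as author = 'Austen' OR (author = 'Tolkien' AND sold > 26611)

Fix: Group the OR with parentheses (or use IN), then AND the threshold

Corrected query:
SELECT id, author, sold FROM books WHERE (author = 'Austen' OR author = 'Tolkien') AND sold > 26611

Result:
id | author  | sold 
---+---------+------
2  | Austen  | 45086
3  | Austen  | 43257
5  | Tolkien | 44873
6  | Tolkien | 32477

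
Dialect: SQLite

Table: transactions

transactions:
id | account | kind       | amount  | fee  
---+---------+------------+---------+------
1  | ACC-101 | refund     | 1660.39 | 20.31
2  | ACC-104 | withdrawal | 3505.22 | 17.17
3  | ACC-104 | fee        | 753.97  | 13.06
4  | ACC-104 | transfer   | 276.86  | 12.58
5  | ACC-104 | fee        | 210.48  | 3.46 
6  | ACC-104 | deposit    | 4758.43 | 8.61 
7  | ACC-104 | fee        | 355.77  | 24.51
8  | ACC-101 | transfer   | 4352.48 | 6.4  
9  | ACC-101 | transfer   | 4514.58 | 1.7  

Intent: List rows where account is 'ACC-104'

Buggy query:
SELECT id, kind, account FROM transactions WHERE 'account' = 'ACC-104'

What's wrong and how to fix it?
Bug: Single quotes denote string literals in SQL; the column name is being compared as a constant string

Fix: Reference the column as account without single quotes

Corrected query:
SELECT id, kind, account FROM transactions WHERE account = 'ACC-104'

Result:
id | kind       | account
---+------------+--------
2  | withdrawal | ACC-104
3  | fee        | ACC-104
4  | transfer   | ACC-104
5  | fee        | ACC-104
6  | deposit    | ACC-104
7  | fee        | ACC-104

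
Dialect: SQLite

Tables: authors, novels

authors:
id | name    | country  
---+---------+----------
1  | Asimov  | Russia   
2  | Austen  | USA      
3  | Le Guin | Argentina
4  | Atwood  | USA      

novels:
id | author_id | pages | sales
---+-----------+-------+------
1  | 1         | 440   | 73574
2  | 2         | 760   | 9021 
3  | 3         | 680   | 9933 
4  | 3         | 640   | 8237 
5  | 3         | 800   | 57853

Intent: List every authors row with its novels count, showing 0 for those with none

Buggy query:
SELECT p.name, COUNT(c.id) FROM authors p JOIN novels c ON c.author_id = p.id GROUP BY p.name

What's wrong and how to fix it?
Bug: INNER JOIN drops authors rows that have no matching novels rows

Fix: Switch to LEFT JOIN to retain unmatched parent rows

Corrected query:
SELECT p.name, COUNT(c.id) FROM authors p LEFT JOIN novels c ON c.author_id = p.id GROUP BY p.name

Result:
name    | COUNT(c.id)
--------+------------
Asimov  | 1          
Atwood  | 0          
Austen  | 1          
Le Guin | 3          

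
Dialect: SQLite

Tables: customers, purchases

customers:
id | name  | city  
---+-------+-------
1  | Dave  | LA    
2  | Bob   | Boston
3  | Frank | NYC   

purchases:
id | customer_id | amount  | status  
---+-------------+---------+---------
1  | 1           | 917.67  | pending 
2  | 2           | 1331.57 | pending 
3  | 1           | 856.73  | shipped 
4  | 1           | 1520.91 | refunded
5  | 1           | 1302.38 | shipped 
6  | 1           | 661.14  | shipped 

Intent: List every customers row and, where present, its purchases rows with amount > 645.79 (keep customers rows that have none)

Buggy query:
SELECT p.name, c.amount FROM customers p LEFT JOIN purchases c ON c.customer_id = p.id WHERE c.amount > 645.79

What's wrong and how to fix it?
Bug: A WHERE condition on the right-hand table after LEFT JOIN drops unmatched parents

Fix: Move the right-table condition into the ON clause so unmatched parents are kept

Corrected query:
SELECT p.name, c.amount FROM customers p LEFT JOIN purchases c ON c.customer_id = p.id AND c.amount > 645.79

Result:
name  | amount 
------+--------
Dave  | 661.14 
Dave  | 856.73 
Dave  | 917.67 
Dave  | 1302.38
Dave  | 1520.91
Bob   | 1331.57
Frank | NULL   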